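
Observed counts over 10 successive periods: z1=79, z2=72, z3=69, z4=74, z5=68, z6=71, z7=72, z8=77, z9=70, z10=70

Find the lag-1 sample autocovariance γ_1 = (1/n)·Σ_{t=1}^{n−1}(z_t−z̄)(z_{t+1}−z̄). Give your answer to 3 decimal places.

-1.544

Mean z̄ = (79 + 72 + 69 + 74 + 68 + 71 + 72 + 77 + 70 + 70)/10 = 72.2000
Σ_{t=1}^{9}(z_t−z̄)(z_{t+1}−z̄) = -15.4400
γ_1 = -15.4400 / 10 = -1.544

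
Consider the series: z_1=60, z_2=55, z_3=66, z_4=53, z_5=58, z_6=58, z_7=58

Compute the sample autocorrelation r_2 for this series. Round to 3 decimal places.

0.296

Mean z̄ = (60 + 55 + 66 + 53 + 58 + 58 + 58)/7 = 58.2857
Deviations from mean: 1.7143, -3.2857, 7.7143, -5.2857, -0.2857, -0.2857, -0.2857
Numerator Σ_{t=1}^{5}(z_t−z̄)(z_{t+2}−z̄) = 29.9796
Denominator Σ(z_t−z̄)² = 101.4286
r_2 = 29.9796 / 101.4286 = 0.296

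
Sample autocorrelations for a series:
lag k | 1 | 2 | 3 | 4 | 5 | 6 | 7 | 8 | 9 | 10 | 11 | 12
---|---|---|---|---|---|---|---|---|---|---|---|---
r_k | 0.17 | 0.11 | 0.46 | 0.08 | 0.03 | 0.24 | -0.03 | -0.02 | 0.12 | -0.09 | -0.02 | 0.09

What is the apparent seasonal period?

The largest autocorrelation is r_3 = 0.46, with a weaker echo at lag 6 (0.24); the remaining lags stay at or below 0.17.
The dominant spike at lag 3 indicates a seasonal period of 3.

3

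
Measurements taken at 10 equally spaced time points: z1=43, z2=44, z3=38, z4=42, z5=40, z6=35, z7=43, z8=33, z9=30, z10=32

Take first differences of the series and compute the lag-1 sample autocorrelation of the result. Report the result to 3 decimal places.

-0.581

First differences Δz: 1, -6, 4, -2, -5, 8, -10, -3, 2
Mean of differences = -1.2222
Numerator Σ(Δz_t−Δz̄)(Δz_{t+1}−Δz̄) = -142.6049
Denominator Σ(Δz_t−Δz̄)² = 245.5556
r_1(Δz) = -142.6049 / 245.5556 = -0.581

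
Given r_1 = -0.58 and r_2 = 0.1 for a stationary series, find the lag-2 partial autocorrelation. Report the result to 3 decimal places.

φ_{22} = (r_2 − r_1²) / (1 − r_1²)
r_1² = (-0.58)² = 0.3364
Numerator = 0.1 − 0.3364 = -0.2364; denominator = 1 − 0.3364 = 0.6636
φ_{22} = -0.2364 / 0.6636 = -0.356

-0.356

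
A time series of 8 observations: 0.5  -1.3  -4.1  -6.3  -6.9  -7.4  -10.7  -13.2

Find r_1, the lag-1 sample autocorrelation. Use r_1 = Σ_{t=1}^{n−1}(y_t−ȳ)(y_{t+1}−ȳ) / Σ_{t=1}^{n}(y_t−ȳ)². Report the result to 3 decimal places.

0.559

Mean ȳ = (0.5 − 1.3 − 4.1 − 6.3 − 6.9 − 7.4 − 10.7 − 13.2)/8 = -6.1750
Deviations from mean: 6.6750, 4.8750, 2.0750, -0.1250, -0.7250, -1.2250, -4.5250, -7.0250
Σ(y_t−ȳ)(y_{t+1}−ȳ) = (32.5406) + (10.1156) + (-0.2594) + (0.0906) + (0.8881) + (5.5431) + (31.7881) = 80.7069
Denominator Σ(y_t−ȳ)² = 144.4950
r_1 = 80.7069 / 144.4950 = 0.559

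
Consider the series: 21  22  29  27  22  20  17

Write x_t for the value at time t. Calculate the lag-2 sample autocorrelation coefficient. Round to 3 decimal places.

-0.241

Mean x̄ = (21 + 22 + 29 + 27 + 22 + 20 + 17)/7 = 22.5714
Numerator Σ_{t=1}^{5}(x_t−x̄)(x_{t+2}−x̄) = -24.5102
Denominator Σ(x_t−x̄)² = 101.7143
r_2 = -24.5102 / 101.7143 = -0.241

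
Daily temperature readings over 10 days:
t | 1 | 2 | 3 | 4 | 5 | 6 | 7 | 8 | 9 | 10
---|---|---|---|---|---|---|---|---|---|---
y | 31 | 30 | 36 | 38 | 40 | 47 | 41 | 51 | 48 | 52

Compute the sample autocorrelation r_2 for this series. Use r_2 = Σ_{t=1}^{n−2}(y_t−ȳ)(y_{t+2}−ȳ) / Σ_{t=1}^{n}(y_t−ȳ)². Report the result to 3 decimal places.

Mean ȳ = (31 + 30 + 36 + 38 + 40 + 47 + 41 + 51 + 48 + 52)/10 = 41.4000
Numerator Σ_{t=1}^{8}(y_t−ȳ)(y_{t+2}−ȳ) = 236.8800
Denominator Σ(y_t−ȳ)² = 560.4000
r_2 = 236.8800 / 560.4000 = 0.423

0.423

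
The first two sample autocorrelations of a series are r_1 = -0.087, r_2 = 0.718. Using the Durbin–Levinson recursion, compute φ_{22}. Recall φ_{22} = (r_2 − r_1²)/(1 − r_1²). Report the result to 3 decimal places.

0.716

φ_{22} = (r_2 − r_1²) / (1 − r_1²)
r_1² = (-0.087)² = 0.007569
Numerator = 0.718 − 0.0076 = 0.7104; denominator = 1 − 0.0076 = 0.9924
φ_{22} = 0.7104 / 0.9924 = 0.716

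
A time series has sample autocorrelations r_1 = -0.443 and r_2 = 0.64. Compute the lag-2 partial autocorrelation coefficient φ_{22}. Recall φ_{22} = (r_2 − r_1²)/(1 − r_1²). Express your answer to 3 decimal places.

φ_{22} = (r_2 − r_1²) / (1 − r_1²)
r_1² = (-0.443)² = 0.196249
Numerator = 0.64 − 0.1962 = 0.4438; denominator = 1 − 0.1962 = 0.8038
φ_{22} = 0.4438 / 0.8038 = 0.552

0.552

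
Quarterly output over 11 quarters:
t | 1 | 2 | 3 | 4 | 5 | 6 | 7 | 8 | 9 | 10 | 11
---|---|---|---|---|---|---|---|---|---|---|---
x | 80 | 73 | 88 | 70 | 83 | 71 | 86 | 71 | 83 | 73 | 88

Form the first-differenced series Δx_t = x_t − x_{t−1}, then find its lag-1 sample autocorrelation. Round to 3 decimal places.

First differences Δx: -7, 15, -18, 13, -12, 15, -15, 12, -10, 15
Mean of differences = 0.8000
Numerator Σ(Δx_t−Δx̄)(Δx_{t+1}−Δx̄) = -1620.6400
Denominator Σ(Δx_t−Δx̄)² = 1823.6000
r_1(Δx) = -1620.6400 / 1823.6000 = -0.889

-0.889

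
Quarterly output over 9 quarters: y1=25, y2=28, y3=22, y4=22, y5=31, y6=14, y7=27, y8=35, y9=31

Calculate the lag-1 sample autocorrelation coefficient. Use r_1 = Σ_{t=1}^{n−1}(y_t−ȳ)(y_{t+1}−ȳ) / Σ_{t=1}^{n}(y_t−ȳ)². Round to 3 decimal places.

Mean ȳ = (25 + 28 + 22 + 22 + 31 + 14 + 27 + 35 + 31)/9 = 26.1111
Numerator Σ_{t=1}^{8}(y_t−ȳ)(y_{t+1}−ȳ) = -31.6790
Denominator Σ(y_t−ȳ)² = 312.8889
r_1 = -31.6790 / 312.8889 = -0.101

-0.101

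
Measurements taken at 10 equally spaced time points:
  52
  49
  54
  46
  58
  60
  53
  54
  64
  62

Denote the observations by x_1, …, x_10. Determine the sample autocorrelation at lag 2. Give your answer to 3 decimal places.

Mean x̄ = (52 + 49 + 54 + 46 + 58 + 60 + 53 + 54 + 64 + 62)/10 = 55.2000
Numerator Σ_{t=1}^{8}(x_t−x̄)(x_{t+2}−x̄) = -26.0800
Denominator Σ(x_t−x̄)² = 295.6000
r_2 = -26.0800 / 295.6000 = -0.088

-0.088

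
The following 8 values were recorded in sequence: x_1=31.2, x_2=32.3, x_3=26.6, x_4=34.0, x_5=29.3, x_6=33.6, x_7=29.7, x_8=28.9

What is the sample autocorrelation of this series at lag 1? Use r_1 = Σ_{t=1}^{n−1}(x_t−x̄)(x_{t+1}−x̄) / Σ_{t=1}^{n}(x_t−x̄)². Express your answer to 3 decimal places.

Mean x̄ = (31.2 + 32.3 + 26.6 + 34.0 + 29.3 + 33.6 + 29.7 + 28.9)/8 = 30.7000
Σ(x_t−x̄)(x_{t+1}−x̄) = (0.8000) + (-6.5600) + (-13.5300) + (-4.6200) + (-4.0600) + (-2.9000) + (1.8000) = -29.0700
Denominator Σ(x_t−x̄)² = 45.1200
r_1 = -29.0700 / 45.1200 = -0.644

-0.644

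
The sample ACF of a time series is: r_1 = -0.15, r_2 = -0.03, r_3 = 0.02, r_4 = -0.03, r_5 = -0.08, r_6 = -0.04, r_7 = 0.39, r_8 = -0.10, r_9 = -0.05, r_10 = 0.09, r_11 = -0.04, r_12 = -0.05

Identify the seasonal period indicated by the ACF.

7

The largest autocorrelation is r_7 = 0.39; the remaining lags stay at or below 0.09.
The dominant spike at lag 7 indicates a seasonal period of 7.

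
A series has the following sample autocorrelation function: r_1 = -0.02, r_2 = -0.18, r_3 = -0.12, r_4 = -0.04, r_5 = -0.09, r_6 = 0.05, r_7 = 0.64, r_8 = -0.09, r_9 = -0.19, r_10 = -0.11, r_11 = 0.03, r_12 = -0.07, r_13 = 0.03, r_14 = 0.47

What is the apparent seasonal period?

7

The largest autocorrelation is r_7 = 0.64, with a weaker echo at lag 14 (0.47); the remaining lags stay at or below 0.05.
The dominant spike at lag 7 indicates a seasonal period of 7.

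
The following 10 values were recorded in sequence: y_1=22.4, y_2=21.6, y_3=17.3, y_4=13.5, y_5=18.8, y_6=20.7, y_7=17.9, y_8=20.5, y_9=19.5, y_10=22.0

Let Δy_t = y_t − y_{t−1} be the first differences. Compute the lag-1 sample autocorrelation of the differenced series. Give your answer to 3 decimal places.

-0.093

First differences Δy: -0.8, -4.3, -3.8, 5.3, 1.9, -2.8, 2.6, -1.0, 2.5
Mean of differences = -0.0444
Numerator Σ(Δy_t−Δȳ)(Δy_{t+1}−Δȳ) = -8.0853
Denominator Σ(Δy_t−Δȳ)² = 87.1022
r_1(Δy) = -8.0853 / 87.1022 = -0.093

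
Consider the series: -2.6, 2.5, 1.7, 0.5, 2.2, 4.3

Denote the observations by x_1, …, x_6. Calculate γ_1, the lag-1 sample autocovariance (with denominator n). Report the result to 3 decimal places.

Mean x̄ = (-2.6 + 2.5 + 1.7 + 0.5 + 2.2 + 4.3)/6 = 1.4333
Σ_{t=1}^{5}(x_t−x̄)(x_{t+1}−x̄) = -2.7844
γ_1 = -2.7844 / 6 = -0.464

-0.464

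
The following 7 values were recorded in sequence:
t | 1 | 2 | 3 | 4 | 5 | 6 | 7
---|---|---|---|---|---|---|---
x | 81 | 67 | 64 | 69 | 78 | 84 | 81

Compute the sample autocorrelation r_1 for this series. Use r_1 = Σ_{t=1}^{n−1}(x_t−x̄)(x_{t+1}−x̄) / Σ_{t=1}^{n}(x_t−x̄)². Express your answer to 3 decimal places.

Mean x̄ = (81 + 67 + 64 + 69 + 78 + 84 + 81)/7 = 74.8571
Deviations from mean: 6.1429, -7.8571, -10.8571, -5.8571, 3.1429, 9.1429, 6.1429
Numerator Σ_{t=1}^{6}(x_t−x̄)(x_{t+1}−x̄) = 167.1224
Denominator Σ(x_t−x̄)² = 382.8571
r_1 = 167.1224 / 382.8571 = 0.437

0.437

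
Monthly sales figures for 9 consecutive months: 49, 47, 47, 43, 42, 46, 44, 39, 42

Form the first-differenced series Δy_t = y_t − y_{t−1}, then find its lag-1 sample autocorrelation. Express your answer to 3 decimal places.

First differences Δy: -2, 0, -4, -1, 4, -2, -5, 3
Mean of differences = -0.8750
Numerator Σ(Δy_t−Δȳ)(Δy_{t+1}−Δȳ) = -20.7656
Denominator Σ(Δy_t−Δȳ)² = 68.8750
r_1(Δy) = -20.7656 / 68.8750 = -0.301

-0.301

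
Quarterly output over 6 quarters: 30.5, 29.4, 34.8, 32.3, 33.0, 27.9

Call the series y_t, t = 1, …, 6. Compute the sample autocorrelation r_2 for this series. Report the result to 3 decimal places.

Mean ȳ = (30.5 + 29.4 + 34.8 + 32.3 + 33.0 + 27.9)/6 = 31.3167
Numerator Σ_{t=1}^{4}(y_t−ȳ)(y_{t+2}−ȳ) = -2.2256
Denominator Σ(y_t−ȳ)² = 31.9483
r_2 = -2.2256 / 31.9483 = -0.070

-0.070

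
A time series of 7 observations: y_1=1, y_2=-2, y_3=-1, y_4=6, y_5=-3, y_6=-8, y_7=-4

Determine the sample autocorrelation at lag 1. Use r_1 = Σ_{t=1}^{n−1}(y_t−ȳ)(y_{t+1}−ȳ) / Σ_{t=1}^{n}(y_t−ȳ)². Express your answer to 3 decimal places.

Mean ȳ = (1 − 2 − 1 + 6 − 3 − 8 − 4)/7 = -1.5714
Deviations from mean: 2.5714, -0.4286, 0.5714, 7.5714, -1.4286, -6.4286, -2.4286
Numerator Σ_{t=1}^{6}(y_t−ȳ)(y_{t+1}−ȳ) = 16.9592
Denominator Σ(y_t−ȳ)² = 113.7143
r_1 = 16.9592 / 113.7143 = 0.149

0.149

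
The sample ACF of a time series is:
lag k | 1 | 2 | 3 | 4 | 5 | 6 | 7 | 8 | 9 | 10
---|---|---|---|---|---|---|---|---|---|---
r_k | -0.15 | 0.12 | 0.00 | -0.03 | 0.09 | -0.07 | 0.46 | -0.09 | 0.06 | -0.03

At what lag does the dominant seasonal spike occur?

The largest autocorrelation is r_7 = 0.46; the remaining lags stay at or below 0.12.
The dominant spike at lag 7 indicates a seasonal period of 7.

7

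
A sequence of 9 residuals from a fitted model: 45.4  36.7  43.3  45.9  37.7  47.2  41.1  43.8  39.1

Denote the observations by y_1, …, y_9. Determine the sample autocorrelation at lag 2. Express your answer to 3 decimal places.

0.113

Mean ȳ = (45.4 + 36.7 + 43.3 + 45.9 + 37.7 + 47.2 + 41.1 + 43.8 + 39.1)/9 = 42.2444
Numerator Σ_{t=1}^{7}(y_t−ȳ)(y_{t+2}−ȳ) = 12.8894
Denominator Σ(y_t−ȳ)² = 114.0022
r_2 = 12.8894 / 114.0022 = 0.113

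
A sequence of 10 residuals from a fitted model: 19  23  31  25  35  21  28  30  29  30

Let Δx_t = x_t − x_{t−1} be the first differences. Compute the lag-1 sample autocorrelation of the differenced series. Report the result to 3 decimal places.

First differences Δx: 4, 8, -6, 10, -14, 7, 2, -1, 1
Mean of differences = 1.2222
Numerator Σ(Δx_t−Δx̄)(Δx_{t+1}−Δx̄) = -311.8272
Denominator Σ(Δx_t−Δx̄)² = 453.5556
r_1(Δx) = -311.8272 / 453.5556 = -0.688

-0.688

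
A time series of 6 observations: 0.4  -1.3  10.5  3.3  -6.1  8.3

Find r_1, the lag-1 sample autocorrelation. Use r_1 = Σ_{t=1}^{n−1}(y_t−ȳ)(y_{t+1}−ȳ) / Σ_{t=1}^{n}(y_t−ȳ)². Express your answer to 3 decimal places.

-0.381

Mean ȳ = (0.4 − 1.3 + 10.5 + 3.3 − 6.1 + 8.3)/6 = 2.5167
Deviations from mean: -2.1167, -3.8167, 7.9833, 0.7833, -8.6167, 5.7833
Numerator Σ_{t=1}^{5}(y_t−ȳ)(y_{t+1}−ȳ) = -72.7203
Denominator Σ(y_t−ȳ)² = 191.0883
r_1 = -72.7203 / 191.0883 = -0.381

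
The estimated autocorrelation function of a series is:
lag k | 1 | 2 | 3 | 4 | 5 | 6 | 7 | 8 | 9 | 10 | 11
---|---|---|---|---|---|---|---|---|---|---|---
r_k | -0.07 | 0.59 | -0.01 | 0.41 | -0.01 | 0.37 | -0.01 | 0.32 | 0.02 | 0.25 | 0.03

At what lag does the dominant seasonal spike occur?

The largest autocorrelation is r_2 = 0.59, with weaker echoes at lags 4 (0.41), 6 (0.37), 8 (0.32) and 10 (0.25); the remaining lags stay at or below 0.03.
The dominant spike at lag 2 indicates a seasonal period of 2.

2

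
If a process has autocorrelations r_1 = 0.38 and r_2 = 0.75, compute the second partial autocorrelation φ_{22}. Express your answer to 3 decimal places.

0.708

φ_{22} = (r_2 − r_1²) / (1 − r_1²)
r_1² = (0.38)² = 0.1444
Numerator = 0.75 − 0.1444 = 0.6056; denominator = 1 − 0.1444 = 0.8556
φ_{22} = 0.6056 / 0.8556 = 0.708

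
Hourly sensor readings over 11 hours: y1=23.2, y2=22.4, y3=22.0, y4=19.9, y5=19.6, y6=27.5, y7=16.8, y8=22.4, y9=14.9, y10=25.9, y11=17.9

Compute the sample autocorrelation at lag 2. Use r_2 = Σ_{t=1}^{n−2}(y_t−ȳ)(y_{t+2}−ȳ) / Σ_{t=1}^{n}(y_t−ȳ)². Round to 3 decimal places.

0.411

Mean ȳ = (23.2 + 22.4 + 22.0 + 19.9 + 19.6 + 27.5 + 16.8 + 22.4 + 14.9 + 25.9 + 17.9)/11 = 21.1364
Numerator Σ_{t=1}^{9}(y_t−ȳ)(y_{t+2}−ȳ) = 58.9746
Denominator Σ(y_t−ȳ)² = 143.4455
r_2 = 58.9746 / 143.4455 = 0.411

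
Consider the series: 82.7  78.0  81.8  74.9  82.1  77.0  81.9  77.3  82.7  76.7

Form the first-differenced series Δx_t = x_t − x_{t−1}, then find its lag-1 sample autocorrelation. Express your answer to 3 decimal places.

-0.867

First differences Δx: -4.7, 3.8, -6.9, 7.2, -5.1, 4.9, -4.6, 5.4, -6.0
Mean of differences = -0.6667
Numerator Σ(Δx_t−Δx̄)(Δx_{t+1}−Δx̄) = -232.5611
Denominator Σ(Δx_t−Δx̄)² = 268.3200
r_1(Δx) = -232.5611 / 268.3200 = -0.867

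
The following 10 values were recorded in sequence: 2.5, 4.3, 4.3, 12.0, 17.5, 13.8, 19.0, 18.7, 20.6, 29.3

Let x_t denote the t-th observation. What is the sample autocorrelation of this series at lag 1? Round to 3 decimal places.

0.563

Mean x̄ = (2.5 + 4.3 + 4.3 + 12.0 + 17.5 + 13.8 + 19.0 + 18.7 + 20.6 + 29.3)/10 = 14.2000
Numerator Σ_{t=1}^{9}(x_t−x̄)(x_{t+1}−x̄) = 372.1600
Denominator Σ(x_t−x̄)² = 661.0600
r_1 = 372.1600 / 661.0600 = 0.563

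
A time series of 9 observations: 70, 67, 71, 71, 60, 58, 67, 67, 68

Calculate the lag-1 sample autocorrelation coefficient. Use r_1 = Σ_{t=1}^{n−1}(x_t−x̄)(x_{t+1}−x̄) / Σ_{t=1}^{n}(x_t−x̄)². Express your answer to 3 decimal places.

0.278

Mean x̄ = (70 + 67 + 71 + 71 + 60 + 58 + 67 + 67 + 68)/9 = 66.5556
Numerator Σ_{t=1}^{8}(x_t−x̄)(x_{t+1}−x̄) = 47.2469
Denominator Σ(x_t−x̄)² = 170.2222
r_1 = 47.2469 / 170.2222 = 0.278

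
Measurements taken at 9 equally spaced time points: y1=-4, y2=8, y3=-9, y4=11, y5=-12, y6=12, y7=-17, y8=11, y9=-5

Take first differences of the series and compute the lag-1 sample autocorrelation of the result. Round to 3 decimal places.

First differences Δy: 12, -17, 20, -23, 24, -29, 28, -16
Mean of differences = -0.1250
Numerator Σ(Δy_t−Δȳ)(Δy_{t+1}−Δȳ) = -3511.6406
Denominator Σ(Δy_t−Δȳ)² = 3818.8750
r_1(Δy) = -3511.6406 / 3818.8750 = -0.920

-0.920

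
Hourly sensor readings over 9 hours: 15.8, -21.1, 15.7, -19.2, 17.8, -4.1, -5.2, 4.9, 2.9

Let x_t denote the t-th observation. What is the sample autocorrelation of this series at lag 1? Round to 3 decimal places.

-0.803

Mean x̄ = (15.8 − 21.1 + 15.7 − 19.2 + 17.8 − 4.1 − 5.2 + 4.9 + 2.9)/9 = 0.8333
Numerator Σ_{t=1}^{8}(x_t−x̄)(x_{t+1}−x̄) = -1362.1411
Denominator Σ(x_t−x̄)² = 1696.8400
r_1 = -1362.1411 / 1696.8400 = -0.803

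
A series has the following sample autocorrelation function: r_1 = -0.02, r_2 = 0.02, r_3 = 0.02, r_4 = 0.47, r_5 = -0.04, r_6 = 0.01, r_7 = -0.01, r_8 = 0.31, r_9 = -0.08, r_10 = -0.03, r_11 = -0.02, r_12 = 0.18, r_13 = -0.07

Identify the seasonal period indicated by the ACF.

The largest autocorrelation is r_4 = 0.47, with weaker echoes at lags 8 (0.31) and 12 (0.18); the remaining lags stay at or below 0.02.
The dominant spike at lag 4 indicates a seasonal period of 4.

4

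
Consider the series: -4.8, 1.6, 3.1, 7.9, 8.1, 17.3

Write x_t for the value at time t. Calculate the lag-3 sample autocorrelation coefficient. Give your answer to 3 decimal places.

-0.227

Mean x̄ = (-4.8 + 1.6 + 3.1 + 7.9 + 8.1 + 17.3)/6 = 5.5333
Deviations from mean: -10.3333, -3.9333, -2.4333, 2.3667, 2.5667, 11.7667
Numerator Σ_{t=1}^{3}(x_t−x̄)(x_{t+3}−x̄) = -63.1833
Denominator Σ(x_t−x̄)² = 278.8133
r_3 = -63.1833 / 278.8133 = -0.227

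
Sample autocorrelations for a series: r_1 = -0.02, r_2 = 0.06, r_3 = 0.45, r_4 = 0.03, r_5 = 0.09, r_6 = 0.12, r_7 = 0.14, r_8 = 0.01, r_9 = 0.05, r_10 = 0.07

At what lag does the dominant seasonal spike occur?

3

The largest autocorrelation is r_3 = 0.45; the remaining lags stay at or below 0.14.
The dominant spike at lag 3 indicates a seasonal period of 3.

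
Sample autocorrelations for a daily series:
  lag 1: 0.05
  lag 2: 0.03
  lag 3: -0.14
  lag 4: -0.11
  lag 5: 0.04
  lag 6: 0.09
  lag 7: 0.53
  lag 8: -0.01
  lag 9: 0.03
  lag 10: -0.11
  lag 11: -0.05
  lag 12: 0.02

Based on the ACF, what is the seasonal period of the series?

7

The largest autocorrelation is r_7 = 0.53; the remaining lags stay at or below 0.09.
The dominant spike at lag 7 indicates a seasonal period of 7.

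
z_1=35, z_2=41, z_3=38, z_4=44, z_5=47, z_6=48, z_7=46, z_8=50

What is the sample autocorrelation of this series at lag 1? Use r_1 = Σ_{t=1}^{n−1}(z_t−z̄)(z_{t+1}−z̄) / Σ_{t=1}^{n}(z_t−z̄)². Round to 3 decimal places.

0.405

Mean z̄ = (35 + 41 + 38 + 44 + 47 + 48 + 46 + 50)/8 = 43.6250
Deviations from mean: -8.6250, -2.6250, -5.6250, 0.3750, 3.3750, 4.3750, 2.3750, 6.3750
Numerator Σ_{t=1}^{7}(z_t−z̄)(z_{t+1}−z̄) = 76.8594
Denominator Σ(z_t−z̄)² = 189.8750
r_1 = 76.8594 / 189.8750 = 0.405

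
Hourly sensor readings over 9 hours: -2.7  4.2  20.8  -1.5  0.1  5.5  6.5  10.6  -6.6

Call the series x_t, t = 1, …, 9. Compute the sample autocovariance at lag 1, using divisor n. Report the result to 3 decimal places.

Mean x̄ = (-2.7 + 4.2 + 20.8 − 1.5 + 0.1 + 5.5 + 6.5 + 10.6 − 6.6)/9 = 4.1000
Σ_{t=1}^{8}(x_t−x̄)(x_{t+1}−x̄) = -126.3200
γ_1 = -126.3200 / 9 = -14.036

-14.036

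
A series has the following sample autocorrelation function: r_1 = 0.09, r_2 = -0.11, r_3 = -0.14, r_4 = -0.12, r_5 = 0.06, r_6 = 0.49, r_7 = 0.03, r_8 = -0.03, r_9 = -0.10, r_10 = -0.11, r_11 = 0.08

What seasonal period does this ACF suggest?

The largest autocorrelation is r_6 = 0.49; the remaining lags stay at or below 0.09.
The dominant spike at lag 6 indicates a seasonal period of 6.

6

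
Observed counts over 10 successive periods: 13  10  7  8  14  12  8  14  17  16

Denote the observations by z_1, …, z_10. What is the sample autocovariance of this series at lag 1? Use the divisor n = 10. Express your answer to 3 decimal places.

4.139

Mean z̄ = (13 + 10 + 7 + 8 + 14 + 12 + 8 + 14 + 17 + 16)/10 = 11.9000
Σ_{t=1}^{9}(z_t−z̄)(z_{t+1}−z̄) = 41.3900
γ_1 = 41.3900 / 10 = 4.139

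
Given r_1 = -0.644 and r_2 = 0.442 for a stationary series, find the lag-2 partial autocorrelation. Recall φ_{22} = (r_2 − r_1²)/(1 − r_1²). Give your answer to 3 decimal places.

φ_{22} = (r_2 − r_1²) / (1 − r_1²)
r_1² = (-0.644)² = 0.414736
Numerator = 0.442 − 0.4147 = 0.0273; denominator = 1 − 0.4147 = 0.5853
φ_{22} = 0.0273 / 0.5853 = 0.047

0.047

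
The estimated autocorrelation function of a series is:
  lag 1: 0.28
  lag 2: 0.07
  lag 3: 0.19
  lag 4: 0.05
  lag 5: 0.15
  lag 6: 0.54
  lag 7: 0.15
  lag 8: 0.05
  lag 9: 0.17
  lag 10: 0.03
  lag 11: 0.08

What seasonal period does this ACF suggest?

6

The largest autocorrelation is r_6 = 0.54; the remaining lags stay at or below 0.28. The elevated value at lag 1 (0.28), dropping to 0.07 at lag 2, reflects decaying short-term dependence rather than seasonality.
The dominant spike at lag 6 indicates a seasonal period of 6.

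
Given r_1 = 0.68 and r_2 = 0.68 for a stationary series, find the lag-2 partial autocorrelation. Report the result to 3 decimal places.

φ_{22} = (r_2 − r_1²) / (1 − r_1²)
r_1² = (0.68)² = 0.4624
Numerator = 0.68 − 0.4624 = 0.2176; denominator = 1 − 0.4624 = 0.5376
φ_{22} = 0.2176 / 0.5376 = 0.405

0.405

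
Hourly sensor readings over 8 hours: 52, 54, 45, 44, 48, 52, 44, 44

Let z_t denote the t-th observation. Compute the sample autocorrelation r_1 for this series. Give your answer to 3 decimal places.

Mean z̄ = (52 + 54 + 45 + 44 + 48 + 52 + 44 + 44)/8 = 47.8750
Deviations from mean: 4.1250, 6.1250, -2.8750, -3.8750, 0.1250, 4.1250, -3.8750, -3.8750
Σ(z_t−z̄)(z_{t+1}−z̄) = (25.2656) + (-17.6094) + (11.1406) + (-0.4844) + (0.5156) + (-15.9844) + (15.0156) = 17.8594
Denominator Σ(z_t−z̄)² = 124.8750
r_1 = 17.8594 / 124.8750 = 0.143

0.143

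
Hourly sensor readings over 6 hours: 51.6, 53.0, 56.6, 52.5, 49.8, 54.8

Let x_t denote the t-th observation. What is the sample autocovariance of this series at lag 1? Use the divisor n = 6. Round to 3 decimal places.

Mean x̄ = (51.6 + 53.0 + 56.6 + 52.5 + 49.8 + 54.8)/6 = 53.0500
Σ_{t=1}^{5}(x_t−x̄)(x_{t+1}−x̄) = -5.9575
γ_1 = -5.9575 / 6 = -0.993

-0.993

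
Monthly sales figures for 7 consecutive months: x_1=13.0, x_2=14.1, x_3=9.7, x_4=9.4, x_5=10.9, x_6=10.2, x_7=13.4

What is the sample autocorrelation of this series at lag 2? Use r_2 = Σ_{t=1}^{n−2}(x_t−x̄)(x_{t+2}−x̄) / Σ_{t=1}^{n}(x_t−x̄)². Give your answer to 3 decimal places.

Mean x̄ = (13.0 + 14.1 + 9.7 + 9.4 + 10.9 + 10.2 + 13.4)/7 = 11.5286
Σ(x_t−x̄)(x_{t+2}−x̄) = (-2.6906) + (-5.4735) + (1.1494) + (2.8280) + (-1.1763) = -5.3631
Denominator Σ(x_t−x̄)² = 22.3143
r_2 = -5.3631 / 22.3143 = -0.240

-0.240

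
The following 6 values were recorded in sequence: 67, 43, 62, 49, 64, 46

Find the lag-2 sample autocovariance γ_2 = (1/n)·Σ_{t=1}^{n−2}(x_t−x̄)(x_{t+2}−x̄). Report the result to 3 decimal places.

Mean x̄ = (67 + 43 + 62 + 49 + 64 + 46)/6 = 55.1667
Σ_{t=1}^{4}(x_t−x̄)(x_{t+2}−x̄) = 272.7778
γ_2 = 272.7778 / 6 = 45.463

45.463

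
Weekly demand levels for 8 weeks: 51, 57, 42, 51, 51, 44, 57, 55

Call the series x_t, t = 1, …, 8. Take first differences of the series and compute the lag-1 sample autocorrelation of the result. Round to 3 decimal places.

-0.609

First differences Δx: 6, -15, 9, 0, -7, 13, -2
Mean of differences = 0.5714
Numerator Σ(Δx_t−Δx̄)(Δx_{t+1}−Δx̄) = -342.3265
Denominator Σ(Δx_t−Δx̄)² = 561.7143
r_1(Δx) = -342.3265 / 561.7143 = -0.609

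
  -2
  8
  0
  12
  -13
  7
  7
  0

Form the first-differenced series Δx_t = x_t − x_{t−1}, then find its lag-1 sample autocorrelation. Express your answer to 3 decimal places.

-0.706

First differences Δx: 10, -8, 12, -25, 20, 0, -7
Mean of differences = 0.2857
Numerator Σ(Δx_t−Δx̄)(Δx_{t+1}−Δx̄) = -975.7959
Denominator Σ(Δx_t−Δx̄)² = 1381.4286
r_1(Δx) = -975.7959 / 1381.4286 = -0.706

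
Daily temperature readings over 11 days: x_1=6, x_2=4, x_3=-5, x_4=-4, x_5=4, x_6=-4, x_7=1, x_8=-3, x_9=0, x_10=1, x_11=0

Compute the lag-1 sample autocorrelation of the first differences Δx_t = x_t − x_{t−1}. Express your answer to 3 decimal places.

-0.454

First differences Δx: -2, -9, 1, 8, -8, 5, -4, 3, 1, -1
Mean of differences = -0.6000
Numerator Σ(Δx_t−Δx̄)(Δx_{t+1}−Δx̄) = -119.1600
Denominator Σ(Δx_t−Δx̄)² = 262.4000
r_1(Δx) = -119.1600 / 262.4000 = -0.454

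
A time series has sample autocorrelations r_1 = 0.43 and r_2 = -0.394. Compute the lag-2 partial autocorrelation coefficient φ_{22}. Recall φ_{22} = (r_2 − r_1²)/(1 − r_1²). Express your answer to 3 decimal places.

-0.710

φ_{22} = (r_2 − r_1²) / (1 − r_1²)
r_1² = (0.43)² = 0.1849
Numerator = -0.394 − 0.1849 = -0.5789; denominator = 1 − 0.1849 = 0.8151
φ_{22} = -0.5789 / 0.8151 = -0.710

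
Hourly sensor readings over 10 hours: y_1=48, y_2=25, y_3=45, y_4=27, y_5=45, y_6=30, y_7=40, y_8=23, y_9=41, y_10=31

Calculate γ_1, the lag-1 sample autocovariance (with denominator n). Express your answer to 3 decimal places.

Mean ȳ = (48 + 25 + 45 + 27 + 45 + 30 + 40 + 23 + 41 + 31)/10 = 35.5000
Σ_{t=1}^{9}(y_t−ȳ)(y_{t+1}−ȳ) = -619.2500
γ_1 = -619.2500 / 10 = -61.925

-61.925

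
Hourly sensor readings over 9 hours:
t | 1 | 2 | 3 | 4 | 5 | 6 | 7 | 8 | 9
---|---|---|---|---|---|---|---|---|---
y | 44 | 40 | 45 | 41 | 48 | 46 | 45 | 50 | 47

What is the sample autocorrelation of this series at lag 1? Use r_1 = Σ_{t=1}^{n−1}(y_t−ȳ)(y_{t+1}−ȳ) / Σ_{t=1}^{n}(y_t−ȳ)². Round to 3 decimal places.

Mean ȳ = (44 + 40 + 45 + 41 + 48 + 46 + 45 + 50 + 47)/9 = 45.1111
Numerator Σ_{t=1}^{8}(y_t−ȳ)(y_{t+1}−ȳ) = 5.9877
Denominator Σ(y_t−ȳ)² = 80.8889
r_1 = 5.9877 / 80.8889 = 0.074

0.074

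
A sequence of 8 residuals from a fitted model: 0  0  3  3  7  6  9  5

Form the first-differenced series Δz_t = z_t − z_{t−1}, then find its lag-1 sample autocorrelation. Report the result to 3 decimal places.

-0.547

First differences Δz: 0, 3, 0, 4, -1, 3, -4
Mean of differences = 0.7143
Numerator Σ(Δz_t−Δz̄)(Δz_{t+1}−Δz̄) = -25.9388
Denominator Σ(Δz_t−Δz̄)² = 47.4286
r_1(Δz) = -25.9388 / 47.4286 = -0.547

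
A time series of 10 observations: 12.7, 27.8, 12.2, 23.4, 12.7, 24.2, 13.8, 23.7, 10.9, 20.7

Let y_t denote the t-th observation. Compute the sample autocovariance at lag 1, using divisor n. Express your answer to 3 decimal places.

Mean ȳ = (12.7 + 27.8 + 12.2 + 23.4 + 12.7 + 24.2 + 13.8 + 23.7 + 10.9 + 20.7)/10 = 18.2100
Σ_{t=1}^{9}(y_t−ȳ)(y_{t+1}−ȳ) = -312.2311
γ_1 = -312.2311 / 10 = -31.223

-31.223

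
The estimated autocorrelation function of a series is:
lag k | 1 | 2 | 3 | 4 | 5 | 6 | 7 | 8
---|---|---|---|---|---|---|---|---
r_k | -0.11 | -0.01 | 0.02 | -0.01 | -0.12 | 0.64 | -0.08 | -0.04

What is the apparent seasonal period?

The largest autocorrelation is r_6 = 0.64; the remaining lags stay at or below 0.02.
The dominant spike at lag 6 indicates a seasonal period of 6.

6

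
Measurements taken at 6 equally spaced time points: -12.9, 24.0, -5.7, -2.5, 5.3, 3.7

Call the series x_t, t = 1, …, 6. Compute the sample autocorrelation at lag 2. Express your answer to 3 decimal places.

-0.022

Mean x̄ = (-12.9 + 24.0 − 5.7 − 2.5 + 5.3 + 3.7)/6 = 1.9833
Numerator Σ_{t=1}^{4}(x_t−x̄)(x_{t+2}−x̄) = -17.5339
Denominator Σ(x_t−x̄)² = 799.3283
r_2 = -17.5339 / 799.3283 = -0.022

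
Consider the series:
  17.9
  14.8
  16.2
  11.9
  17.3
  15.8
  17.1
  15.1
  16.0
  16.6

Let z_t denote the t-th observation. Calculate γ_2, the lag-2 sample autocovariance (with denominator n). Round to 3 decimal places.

Mean z̄ = (17.9 + 14.8 + 16.2 + 11.9 + 17.3 + 15.8 + 17.1 + 15.1 + 16.0 + 16.6)/10 = 15.8700
Σ_{t=1}^{8}(z_t−z̄)(z_{t+2}−z̄) = 7.0782
γ_2 = 7.0782 / 10 = 0.708

0.708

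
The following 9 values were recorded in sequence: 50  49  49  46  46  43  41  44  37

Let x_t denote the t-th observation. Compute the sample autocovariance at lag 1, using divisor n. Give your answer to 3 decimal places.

Mean x̄ = (50 + 49 + 49 + 46 + 46 + 43 + 41 + 44 + 37)/9 = 45.0000
Σ_{t=1}^{8}(x_t−x̄)(x_{t+1}−x̄) = 59.0000
γ_1 = 59.0000 / 9 = 6.556

6.556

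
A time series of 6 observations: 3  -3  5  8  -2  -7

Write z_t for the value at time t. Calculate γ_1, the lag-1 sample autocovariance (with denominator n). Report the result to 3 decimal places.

Mean z̄ = (3 − 3 + 5 + 8 − 2 − 7)/6 = 0.6667
Σ_{t=1}^{5}(z_t−z̄)(z_{t+1}−z̄) = 8.2222
γ_1 = 8.2222 / 6 = 1.370

1.370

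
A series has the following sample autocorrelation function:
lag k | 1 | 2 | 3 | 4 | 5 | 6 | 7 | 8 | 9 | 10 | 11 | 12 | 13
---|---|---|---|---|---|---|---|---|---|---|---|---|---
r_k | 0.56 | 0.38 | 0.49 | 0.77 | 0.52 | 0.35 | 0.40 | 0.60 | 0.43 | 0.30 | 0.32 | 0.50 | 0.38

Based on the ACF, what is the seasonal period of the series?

The largest autocorrelation is r_4 = 0.77, with a weaker echo at lag 8 (0.60); the remaining lags stay at or below 0.56. The elevated value at lag 1 (0.56), dropping to 0.38 at lag 2, reflects decaying short-term dependence rather than seasonality.
The dominant spike at lag 4 indicates a seasonal period of 4.

4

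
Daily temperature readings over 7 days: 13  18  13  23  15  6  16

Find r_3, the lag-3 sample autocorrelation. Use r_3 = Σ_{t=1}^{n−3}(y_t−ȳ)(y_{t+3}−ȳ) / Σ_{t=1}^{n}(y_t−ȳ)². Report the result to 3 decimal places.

0.068

Mean ȳ = (13 + 18 + 13 + 23 + 15 + 6 + 16)/7 = 14.8571
Deviations from mean: -1.8571, 3.1429, -1.8571, 8.1429, 0.1429, -8.8571, 1.1429
Numerator Σ_{t=1}^{4}(y_t−ȳ)(y_{t+3}−ȳ) = 11.0816
Denominator Σ(y_t−ȳ)² = 162.8571
r_3 = 11.0816 / 162.8571 = 0.068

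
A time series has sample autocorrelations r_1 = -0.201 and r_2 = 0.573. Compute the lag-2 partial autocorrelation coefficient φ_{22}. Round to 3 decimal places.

0.555

φ_{22} = (r_2 − r_1²) / (1 − r_1²)
r_1² = (-0.201)² = 0.040401
Numerator = 0.573 − 0.0404 = 0.5326; denominator = 1 − 0.0404 = 0.9596
φ_{22} = 0.5326 / 0.9596 = 0.555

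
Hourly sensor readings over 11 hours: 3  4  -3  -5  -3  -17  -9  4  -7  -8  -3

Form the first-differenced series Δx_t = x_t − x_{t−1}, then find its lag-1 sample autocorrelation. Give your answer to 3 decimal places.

-0.282

First differences Δx: 1, -7, -2, 2, -14, 8, 13, -11, -1, 5
Mean of differences = -0.6000
Numerator Σ(Δx_t−Δx̄)(Δx_{t+1}−Δx̄) = -177.5600
Denominator Σ(Δx_t−Δx̄)² = 630.4000
r_1(Δx) = -177.5600 / 630.4000 = -0.282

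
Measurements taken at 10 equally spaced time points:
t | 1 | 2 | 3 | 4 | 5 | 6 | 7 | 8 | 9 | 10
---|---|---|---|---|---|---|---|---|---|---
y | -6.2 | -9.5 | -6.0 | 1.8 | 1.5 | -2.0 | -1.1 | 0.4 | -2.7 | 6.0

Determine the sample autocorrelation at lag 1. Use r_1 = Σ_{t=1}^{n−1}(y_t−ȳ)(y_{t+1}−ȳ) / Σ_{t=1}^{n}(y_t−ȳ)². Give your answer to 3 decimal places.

0.293

Mean ȳ = (-6.2 − 9.5 − 6.0 + 1.8 + 1.5 − 2.0 − 1.1 + 0.4 − 2.7 + 6.0)/10 = -1.7800
Numerator Σ_{t=1}^{9}(y_t−ȳ)(y_{t+1}−ȳ) = 54.7836
Denominator Σ(y_t−ȳ)² = 187.1560
r_1 = 54.7836 / 187.1560 = 0.293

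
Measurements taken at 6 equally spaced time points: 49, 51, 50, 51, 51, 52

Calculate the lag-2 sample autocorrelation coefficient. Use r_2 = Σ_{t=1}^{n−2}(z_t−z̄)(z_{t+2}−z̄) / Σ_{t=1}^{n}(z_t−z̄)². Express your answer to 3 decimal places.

0.271

Mean z̄ = (49 + 51 + 50 + 51 + 51 + 52)/6 = 50.6667
Deviations from mean: -1.6667, 0.3333, -0.6667, 0.3333, 0.3333, 1.3333
Σ(z_t−z̄)(z_{t+2}−z̄) = (1.1111) + (0.1111) + (-0.2222) + (0.4444) = 1.4444
Denominator Σ(z_t−z̄)² = 5.3333
r_2 = 1.4444 / 5.3333 = 0.271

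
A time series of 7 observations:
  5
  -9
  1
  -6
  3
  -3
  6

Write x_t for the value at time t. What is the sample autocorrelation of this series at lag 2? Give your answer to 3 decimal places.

Mean x̄ = (5 − 9 + 1 − 6 + 3 − 3 + 6)/7 = -0.4286
Deviations from mean: 5.4286, -8.5714, 1.4286, -5.5714, 3.4286, -2.5714, 6.4286
Σ(x_t−x̄)(x_{t+2}−x̄) = (7.7551) + (47.7551) + (4.8980) + (14.3265) + (22.0408) = 96.7755
Denominator Σ(x_t−x̄)² = 195.7143
r_2 = 96.7755 / 195.7143 = 0.494

0.494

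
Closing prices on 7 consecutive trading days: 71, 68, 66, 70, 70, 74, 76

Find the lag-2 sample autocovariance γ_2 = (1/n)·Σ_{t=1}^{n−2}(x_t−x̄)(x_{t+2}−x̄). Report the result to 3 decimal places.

-0.309

Mean x̄ = (71 + 68 + 66 + 70 + 70 + 74 + 76)/7 = 70.7143
Deviations: 0.2857, -2.7143, -4.7143, -0.7143, -0.7143, 3.2857, 5.2857
Σ_{t=1}^{5}(x_t−x̄)(x_{t+2}−x̄) = -2.1633
γ_2 = -2.1633 / 7 = -0.309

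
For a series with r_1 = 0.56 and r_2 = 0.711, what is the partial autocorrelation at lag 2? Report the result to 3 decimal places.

0.579

φ_{22} = (r_2 − r_1²) / (1 − r_1²)
r_1² = (0.56)² = 0.3136
Numerator = 0.711 − 0.3136 = 0.3974; denominator = 1 − 0.3136 = 0.6864
φ_{22} = 0.3974 / 0.6864 = 0.579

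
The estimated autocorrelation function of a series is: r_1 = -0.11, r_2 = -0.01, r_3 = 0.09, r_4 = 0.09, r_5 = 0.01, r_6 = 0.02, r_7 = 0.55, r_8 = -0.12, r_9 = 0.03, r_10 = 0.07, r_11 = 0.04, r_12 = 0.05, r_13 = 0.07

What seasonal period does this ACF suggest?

The largest autocorrelation is r_7 = 0.55; the remaining lags stay at or below 0.09.
The dominant spike at lag 7 indicates a seasonal period of 7.

7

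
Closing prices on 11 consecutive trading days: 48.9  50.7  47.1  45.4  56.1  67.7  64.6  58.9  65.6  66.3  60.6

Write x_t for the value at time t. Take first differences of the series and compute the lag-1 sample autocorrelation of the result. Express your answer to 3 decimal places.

First differences Δx: 1.8, -3.6, -1.7, 10.7, 11.6, -3.1, -5.7, 6.7, 0.7, -5.7
Mean of differences = 1.1700
Numerator Σ(Δx_t−Δx̄)(Δx_{t+1}−Δx̄) = 30.1691
Denominator Σ(Δx_t−Δx̄)² = 374.4210
r_1(Δx) = 30.1691 / 374.4210 = 0.081

0.081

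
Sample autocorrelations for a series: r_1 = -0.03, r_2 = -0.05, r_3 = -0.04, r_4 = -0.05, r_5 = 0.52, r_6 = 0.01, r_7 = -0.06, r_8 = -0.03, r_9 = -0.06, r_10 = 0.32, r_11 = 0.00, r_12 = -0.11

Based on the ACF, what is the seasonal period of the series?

5

The largest autocorrelation is r_5 = 0.52, with a weaker echo at lag 10 (0.32); the remaining lags stay at or below 0.01.
The dominant spike at lag 5 indicates a seasonal period of 5.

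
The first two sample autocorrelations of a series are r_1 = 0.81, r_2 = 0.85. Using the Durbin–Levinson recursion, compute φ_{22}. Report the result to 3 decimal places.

φ_{22} = (r_2 − r_1²) / (1 − r_1²)
r_1² = (0.81)² = 0.6561
Numerator = 0.85 − 0.6561 = 0.1939; denominator = 1 − 0.6561 = 0.3439
φ_{22} = 0.1939 / 0.3439 = 0.564

0.564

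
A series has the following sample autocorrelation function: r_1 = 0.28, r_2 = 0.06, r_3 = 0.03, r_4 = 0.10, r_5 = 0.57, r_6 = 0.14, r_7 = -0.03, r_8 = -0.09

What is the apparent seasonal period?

The largest autocorrelation is r_5 = 0.57; the remaining lags stay at or below 0.28. The elevated value at lag 1 (0.28), dropping to 0.06 at lag 2, reflects decaying short-term dependence rather than seasonality.
The dominant spike at lag 5 indicates a seasonal period of 5.

5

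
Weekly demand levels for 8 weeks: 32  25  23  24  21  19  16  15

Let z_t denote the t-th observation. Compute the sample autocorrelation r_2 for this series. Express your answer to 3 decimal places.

Mean z̄ = (32 + 25 + 23 + 24 + 21 + 19 + 16 + 15)/8 = 21.8750
Deviations from mean: 10.1250, 3.1250, 1.1250, 2.1250, -0.8750, -2.8750, -5.8750, -6.8750
Σ(z_t−z̄)(z_{t+2}−z̄) = (11.3906) + (6.6406) + (-0.9844) + (-6.1094) + (5.1406) + (19.7656) = 35.8438
Denominator Σ(z_t−z̄)² = 208.8750
r_2 = 35.8438 / 208.8750 = 0.172

0.172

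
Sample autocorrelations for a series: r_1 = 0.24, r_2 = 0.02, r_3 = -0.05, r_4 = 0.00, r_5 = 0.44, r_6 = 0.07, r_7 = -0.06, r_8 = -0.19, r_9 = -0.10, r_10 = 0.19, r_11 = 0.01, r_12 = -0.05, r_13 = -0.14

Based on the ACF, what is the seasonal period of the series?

5

The largest autocorrelation is r_5 = 0.44; the remaining lags stay at or below 0.24. The elevated value at lag 1 (0.24), dropping to 0.02 at lag 2, reflects decaying short-term dependence rather than seasonality.
The dominant spike at lag 5 indicates a seasonal period of 5.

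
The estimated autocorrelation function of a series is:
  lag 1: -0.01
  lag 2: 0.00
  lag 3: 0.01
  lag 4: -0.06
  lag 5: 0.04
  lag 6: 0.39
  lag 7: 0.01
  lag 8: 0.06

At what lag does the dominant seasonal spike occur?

6

The largest autocorrelation is r_6 = 0.39; the remaining lags stay at or below 0.06.
The dominant spike at lag 6 indicates a seasonal period of 6.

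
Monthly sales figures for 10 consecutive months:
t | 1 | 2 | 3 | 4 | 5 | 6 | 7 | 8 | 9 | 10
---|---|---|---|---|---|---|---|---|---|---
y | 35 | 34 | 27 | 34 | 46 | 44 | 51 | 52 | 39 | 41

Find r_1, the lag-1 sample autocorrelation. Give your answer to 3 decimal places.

0.573

Mean ȳ = (35 + 34 + 27 + 34 + 46 + 44 + 51 + 52 + 39 + 41)/10 = 40.3000
Numerator Σ_{t=1}^{9}(y_t−ȳ)(y_{t+1}−ȳ) = 334.8100
Denominator Σ(y_t−ȳ)² = 584.1000
r_1 = 334.8100 / 584.1000 = 0.573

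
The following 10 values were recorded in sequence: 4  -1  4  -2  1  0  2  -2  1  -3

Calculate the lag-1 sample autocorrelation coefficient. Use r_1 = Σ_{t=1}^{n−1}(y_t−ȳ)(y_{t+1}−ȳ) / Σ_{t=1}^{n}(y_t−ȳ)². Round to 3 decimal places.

-0.521

Mean ȳ = (4 − 1 + 4 − 2 + 1 + 0 + 2 − 2 + 1 − 3)/10 = 0.4000
Numerator Σ_{t=1}^{9}(y_t−ȳ)(y_{t+1}−ȳ) = -28.3600
Denominator Σ(y_t−ȳ)² = 54.4000
r_1 = -28.3600 / 54.4000 = -0.521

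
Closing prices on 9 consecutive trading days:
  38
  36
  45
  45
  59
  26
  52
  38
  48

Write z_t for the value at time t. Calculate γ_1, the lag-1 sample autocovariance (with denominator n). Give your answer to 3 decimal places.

-48.667

Mean z̄ = (38 + 36 + 45 + 45 + 59 + 26 + 52 + 38 + 48)/9 = 43.0000
Σ_{t=1}^{8}(z_t−z̄)(z_{t+1}−z̄) = -438.0000
γ_1 = -438.0000 / 9 = -48.667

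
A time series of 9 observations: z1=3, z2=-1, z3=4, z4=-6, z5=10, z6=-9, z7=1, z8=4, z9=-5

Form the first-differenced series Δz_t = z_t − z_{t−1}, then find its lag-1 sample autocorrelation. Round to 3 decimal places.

-0.763

First differences Δz: -4, 5, -10, 16, -19, 10, 3, -9
Mean of differences = -1.0000
Numerator Σ(Δz_t−Δz̄)(Δz_{t+1}−Δz̄) = -717.0000
Denominator Σ(Δz_t−Δz̄)² = 940.0000
r_1(Δz) = -717.0000 / 940.0000 = -0.763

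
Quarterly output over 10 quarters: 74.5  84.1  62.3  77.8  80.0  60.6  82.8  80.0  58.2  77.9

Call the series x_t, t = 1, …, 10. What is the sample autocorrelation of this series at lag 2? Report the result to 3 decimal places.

-0.274

Mean x̄ = (74.5 + 84.1 + 62.3 + 77.8 + 80.0 + 60.6 + 82.8 + 80.0 + 58.2 + 77.9)/10 = 73.8200
Numerator Σ_{t=1}^{8}(x_t−x̄)(x_{t+2}−x̄) = -231.9848
Denominator Σ(x_t−x̄)² = 847.1160
r_2 = -231.9848 / 847.1160 = -0.274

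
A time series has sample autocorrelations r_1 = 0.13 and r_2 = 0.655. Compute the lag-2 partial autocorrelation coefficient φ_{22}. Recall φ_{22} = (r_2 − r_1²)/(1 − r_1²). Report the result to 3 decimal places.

0.649

φ_{22} = (r_2 − r_1²) / (1 − r_1²)
r_1² = (0.13)² = 0.0169
Numerator = 0.655 − 0.0169 = 0.6381; denominator = 1 − 0.0169 = 0.9831
φ_{22} = 0.6381 / 0.9831 = 0.649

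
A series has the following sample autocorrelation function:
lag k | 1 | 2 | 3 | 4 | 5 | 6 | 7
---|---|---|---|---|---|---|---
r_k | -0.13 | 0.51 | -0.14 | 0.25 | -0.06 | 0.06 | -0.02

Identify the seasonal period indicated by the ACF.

The largest autocorrelation is r_2 = 0.51, with a weaker echo at lag 4 (0.25); the remaining lags stay at or below 0.06.
The dominant spike at lag 2 indicates a seasonal period of 2.

2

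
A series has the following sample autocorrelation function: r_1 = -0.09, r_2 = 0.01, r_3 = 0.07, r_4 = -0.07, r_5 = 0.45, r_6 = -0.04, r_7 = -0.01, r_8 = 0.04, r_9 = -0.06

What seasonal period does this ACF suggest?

The largest autocorrelation is r_5 = 0.45; the remaining lags stay at or below 0.07.
The dominant spike at lag 5 indicates a seasonal period of 5.

5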